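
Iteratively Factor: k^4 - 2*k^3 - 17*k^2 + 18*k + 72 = (k + 3)*(k^3 - 5*k^2 - 2*k + 24) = (k + 2)*(k + 3)*(k^2 - 7*k + 12) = (k - 4)*(k + 2)*(k + 3)*(k - 3)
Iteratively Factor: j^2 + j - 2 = (j + 2)*(j - 1)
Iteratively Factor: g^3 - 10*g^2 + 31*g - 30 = (g - 2)*(g^2 - 8*g + 15) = (g - 3)*(g - 2)*(g - 5)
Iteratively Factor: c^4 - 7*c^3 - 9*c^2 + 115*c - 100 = (c - 5)*(c^3 - 2*c^2 - 19*c + 20) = (c - 5)^2*(c^2 + 3*c - 4) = (c - 5)^2*(c - 1)*(c + 4)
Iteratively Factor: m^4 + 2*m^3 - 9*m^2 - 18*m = (m + 2)*(m^3 - 9*m) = (m + 2)*(m + 3)*(m^2 - 3*m) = (m - 3)*(m + 2)*(m + 3)*(m)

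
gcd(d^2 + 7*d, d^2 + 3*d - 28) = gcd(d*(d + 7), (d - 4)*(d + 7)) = d + 7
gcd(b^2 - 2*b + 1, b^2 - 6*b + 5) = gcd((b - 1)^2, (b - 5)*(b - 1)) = b - 1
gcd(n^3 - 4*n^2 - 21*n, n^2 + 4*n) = n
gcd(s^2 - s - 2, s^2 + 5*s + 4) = s + 1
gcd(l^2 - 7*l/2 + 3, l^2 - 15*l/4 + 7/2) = l - 2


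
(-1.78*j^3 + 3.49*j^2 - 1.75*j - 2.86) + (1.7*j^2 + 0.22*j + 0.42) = -1.78*j^3 + 5.19*j^2 - 1.53*j - 2.44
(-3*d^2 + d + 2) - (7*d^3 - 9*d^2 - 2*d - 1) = -7*d^3 + 6*d^2 + 3*d + 3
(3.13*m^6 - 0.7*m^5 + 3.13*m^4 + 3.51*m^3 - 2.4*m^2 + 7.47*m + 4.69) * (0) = 0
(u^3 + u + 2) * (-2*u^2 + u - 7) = -2*u^5 + u^4 - 9*u^3 - 3*u^2 - 5*u - 14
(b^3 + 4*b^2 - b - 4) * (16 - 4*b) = -4*b^4 + 68*b^2 - 64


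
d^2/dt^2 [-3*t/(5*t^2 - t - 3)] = 6*(t*(10*t - 1)^2 + (15*t - 1)*(-5*t^2 + t + 3))/(-5*t^2 + t + 3)^3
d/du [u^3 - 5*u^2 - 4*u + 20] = 3*u^2 - 10*u - 4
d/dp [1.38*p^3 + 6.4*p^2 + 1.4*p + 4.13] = 4.14*p^2 + 12.8*p + 1.4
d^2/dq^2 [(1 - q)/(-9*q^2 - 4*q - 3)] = 2*((5 - 27*q)*(9*q^2 + 4*q + 3) + 4*(q - 1)*(9*q + 2)^2)/(9*q^2 + 4*q + 3)^3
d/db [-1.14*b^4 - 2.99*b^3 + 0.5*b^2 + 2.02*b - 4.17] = -4.56*b^3 - 8.97*b^2 + 1.0*b + 2.02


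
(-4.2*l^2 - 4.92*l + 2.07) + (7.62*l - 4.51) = -4.2*l^2 + 2.7*l - 2.44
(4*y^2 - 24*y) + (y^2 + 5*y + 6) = 5*y^2 - 19*y + 6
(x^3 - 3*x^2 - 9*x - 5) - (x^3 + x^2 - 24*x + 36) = -4*x^2 + 15*x - 41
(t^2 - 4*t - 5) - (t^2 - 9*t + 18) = 5*t - 23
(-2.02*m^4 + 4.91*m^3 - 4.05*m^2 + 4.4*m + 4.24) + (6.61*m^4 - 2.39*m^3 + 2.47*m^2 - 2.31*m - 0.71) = 4.59*m^4 + 2.52*m^3 - 1.58*m^2 + 2.09*m + 3.53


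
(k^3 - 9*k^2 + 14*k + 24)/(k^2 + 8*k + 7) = (k^2 - 10*k + 24)/(k + 7)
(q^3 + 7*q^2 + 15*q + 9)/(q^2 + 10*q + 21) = (q^2 + 4*q + 3)/(q + 7)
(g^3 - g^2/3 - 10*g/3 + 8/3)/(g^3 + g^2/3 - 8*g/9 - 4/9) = 3*(3*g^2 + 2*g - 8)/(9*g^2 + 12*g + 4)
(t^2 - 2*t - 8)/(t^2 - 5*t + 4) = (t + 2)/(t - 1)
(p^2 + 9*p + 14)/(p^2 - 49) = (p + 2)/(p - 7)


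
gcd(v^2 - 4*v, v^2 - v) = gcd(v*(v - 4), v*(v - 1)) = v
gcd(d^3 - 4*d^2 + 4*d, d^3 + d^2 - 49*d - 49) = 1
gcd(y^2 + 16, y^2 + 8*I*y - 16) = y + 4*I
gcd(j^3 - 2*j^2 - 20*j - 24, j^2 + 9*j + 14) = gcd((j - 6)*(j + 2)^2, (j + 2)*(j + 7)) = j + 2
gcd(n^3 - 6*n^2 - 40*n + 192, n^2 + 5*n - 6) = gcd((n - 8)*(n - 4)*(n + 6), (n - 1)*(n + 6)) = n + 6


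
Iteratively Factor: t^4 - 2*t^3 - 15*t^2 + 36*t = (t - 3)*(t^3 + t^2 - 12*t) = (t - 3)^2*(t^2 + 4*t) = t*(t - 3)^2*(t + 4)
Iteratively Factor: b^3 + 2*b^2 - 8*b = (b)*(b^2 + 2*b - 8) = b*(b - 2)*(b + 4)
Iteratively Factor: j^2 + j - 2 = (j + 2)*(j - 1)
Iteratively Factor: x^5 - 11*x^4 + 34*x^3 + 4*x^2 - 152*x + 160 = (x - 2)*(x^4 - 9*x^3 + 16*x^2 + 36*x - 80) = (x - 5)*(x - 2)*(x^3 - 4*x^2 - 4*x + 16) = (x - 5)*(x - 4)*(x - 2)*(x^2 - 4) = (x - 5)*(x - 4)*(x - 2)^2*(x + 2)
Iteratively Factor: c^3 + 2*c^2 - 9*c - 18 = (c + 3)*(c^2 - c - 6) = (c + 2)*(c + 3)*(c - 3)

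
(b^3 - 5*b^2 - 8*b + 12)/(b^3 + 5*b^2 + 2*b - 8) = (b - 6)/(b + 4)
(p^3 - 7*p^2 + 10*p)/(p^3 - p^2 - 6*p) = (-p^2 + 7*p - 10)/(-p^2 + p + 6)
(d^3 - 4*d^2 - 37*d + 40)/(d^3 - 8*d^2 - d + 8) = (d + 5)/(d + 1)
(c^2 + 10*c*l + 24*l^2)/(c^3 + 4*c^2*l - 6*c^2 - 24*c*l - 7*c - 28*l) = (c + 6*l)/(c^2 - 6*c - 7)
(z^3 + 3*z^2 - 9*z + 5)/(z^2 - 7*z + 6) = (z^2 + 4*z - 5)/(z - 6)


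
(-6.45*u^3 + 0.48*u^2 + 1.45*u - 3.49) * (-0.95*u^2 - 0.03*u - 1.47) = 6.1275*u^5 - 0.2625*u^4 + 8.0896*u^3 + 2.5664*u^2 - 2.0268*u + 5.1303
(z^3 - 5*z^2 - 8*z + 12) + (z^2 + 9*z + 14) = z^3 - 4*z^2 + z + 26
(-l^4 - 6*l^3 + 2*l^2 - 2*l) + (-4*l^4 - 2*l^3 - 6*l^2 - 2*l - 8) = -5*l^4 - 8*l^3 - 4*l^2 - 4*l - 8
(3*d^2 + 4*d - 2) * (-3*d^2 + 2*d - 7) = -9*d^4 - 6*d^3 - 7*d^2 - 32*d + 14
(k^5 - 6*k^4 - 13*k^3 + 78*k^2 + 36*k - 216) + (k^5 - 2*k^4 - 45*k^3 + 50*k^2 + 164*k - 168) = 2*k^5 - 8*k^4 - 58*k^3 + 128*k^2 + 200*k - 384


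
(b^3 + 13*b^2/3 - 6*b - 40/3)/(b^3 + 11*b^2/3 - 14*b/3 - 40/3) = (3*b^2 + 19*b + 20)/(3*b^2 + 17*b + 20)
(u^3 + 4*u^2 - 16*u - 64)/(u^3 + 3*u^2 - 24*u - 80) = (u - 4)/(u - 5)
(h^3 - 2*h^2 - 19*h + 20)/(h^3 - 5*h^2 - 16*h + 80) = (h - 1)/(h - 4)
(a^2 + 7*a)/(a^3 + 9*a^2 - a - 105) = a/(a^2 + 2*a - 15)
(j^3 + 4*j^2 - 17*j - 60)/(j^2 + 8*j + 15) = j - 4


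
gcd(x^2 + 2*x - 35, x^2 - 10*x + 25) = x - 5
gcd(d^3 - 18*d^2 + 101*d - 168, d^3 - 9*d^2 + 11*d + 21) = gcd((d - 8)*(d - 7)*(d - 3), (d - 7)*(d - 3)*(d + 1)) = d^2 - 10*d + 21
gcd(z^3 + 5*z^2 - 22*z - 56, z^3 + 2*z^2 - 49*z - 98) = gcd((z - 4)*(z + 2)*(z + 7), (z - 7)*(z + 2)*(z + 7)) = z^2 + 9*z + 14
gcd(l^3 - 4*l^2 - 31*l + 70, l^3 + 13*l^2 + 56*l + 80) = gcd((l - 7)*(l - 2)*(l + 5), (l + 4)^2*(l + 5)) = l + 5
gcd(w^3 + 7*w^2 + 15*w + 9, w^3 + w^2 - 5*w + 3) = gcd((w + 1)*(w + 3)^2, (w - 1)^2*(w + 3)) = w + 3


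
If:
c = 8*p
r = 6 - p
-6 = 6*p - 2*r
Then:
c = 6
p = 3/4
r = 21/4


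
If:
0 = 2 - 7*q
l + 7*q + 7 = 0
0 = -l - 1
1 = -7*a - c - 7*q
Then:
No Solution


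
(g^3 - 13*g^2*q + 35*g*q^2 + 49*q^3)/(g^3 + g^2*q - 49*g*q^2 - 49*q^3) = (g - 7*q)/(g + 7*q)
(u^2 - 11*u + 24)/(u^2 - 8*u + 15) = (u - 8)/(u - 5)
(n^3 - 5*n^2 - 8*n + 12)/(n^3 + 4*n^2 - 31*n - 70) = (n^2 - 7*n + 6)/(n^2 + 2*n - 35)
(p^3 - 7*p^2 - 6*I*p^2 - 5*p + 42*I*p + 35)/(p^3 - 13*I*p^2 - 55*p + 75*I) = (p^2 - p*(7 + I) + 7*I)/(p^2 - 8*I*p - 15)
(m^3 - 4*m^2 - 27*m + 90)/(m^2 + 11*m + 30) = (m^2 - 9*m + 18)/(m + 6)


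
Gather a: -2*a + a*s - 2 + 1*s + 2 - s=a*(s - 2)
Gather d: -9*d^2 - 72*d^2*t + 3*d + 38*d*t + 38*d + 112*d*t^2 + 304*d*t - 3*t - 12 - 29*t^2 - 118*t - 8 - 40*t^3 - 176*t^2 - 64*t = d^2*(-72*t - 9) + d*(112*t^2 + 342*t + 41) - 40*t^3 - 205*t^2 - 185*t - 20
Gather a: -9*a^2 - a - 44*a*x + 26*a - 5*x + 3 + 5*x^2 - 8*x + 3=-9*a^2 + a*(25 - 44*x) + 5*x^2 - 13*x + 6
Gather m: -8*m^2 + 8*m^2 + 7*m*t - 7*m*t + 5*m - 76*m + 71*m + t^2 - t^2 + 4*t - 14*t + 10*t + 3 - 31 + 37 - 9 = 0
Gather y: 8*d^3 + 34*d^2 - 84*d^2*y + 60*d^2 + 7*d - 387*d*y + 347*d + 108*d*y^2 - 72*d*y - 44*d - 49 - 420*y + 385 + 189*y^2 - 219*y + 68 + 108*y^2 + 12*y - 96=8*d^3 + 94*d^2 + 310*d + y^2*(108*d + 297) + y*(-84*d^2 - 459*d - 627) + 308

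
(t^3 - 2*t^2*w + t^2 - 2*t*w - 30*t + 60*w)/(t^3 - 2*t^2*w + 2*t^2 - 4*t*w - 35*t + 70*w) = (t + 6)/(t + 7)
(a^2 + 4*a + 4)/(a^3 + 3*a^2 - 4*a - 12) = (a + 2)/(a^2 + a - 6)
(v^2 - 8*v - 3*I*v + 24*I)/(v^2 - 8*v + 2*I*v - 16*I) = (v - 3*I)/(v + 2*I)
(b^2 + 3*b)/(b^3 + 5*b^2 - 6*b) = (b + 3)/(b^2 + 5*b - 6)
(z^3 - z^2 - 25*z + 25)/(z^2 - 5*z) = z + 4 - 5/z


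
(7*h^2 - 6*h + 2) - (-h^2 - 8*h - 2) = 8*h^2 + 2*h + 4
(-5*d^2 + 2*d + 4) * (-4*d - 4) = 20*d^3 + 12*d^2 - 24*d - 16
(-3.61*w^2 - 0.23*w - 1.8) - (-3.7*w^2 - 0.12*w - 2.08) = 0.0900000000000003*w^2 - 0.11*w + 0.28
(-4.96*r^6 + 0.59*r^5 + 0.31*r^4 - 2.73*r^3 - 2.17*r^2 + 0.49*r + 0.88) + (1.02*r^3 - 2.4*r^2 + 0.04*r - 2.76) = -4.96*r^6 + 0.59*r^5 + 0.31*r^4 - 1.71*r^3 - 4.57*r^2 + 0.53*r - 1.88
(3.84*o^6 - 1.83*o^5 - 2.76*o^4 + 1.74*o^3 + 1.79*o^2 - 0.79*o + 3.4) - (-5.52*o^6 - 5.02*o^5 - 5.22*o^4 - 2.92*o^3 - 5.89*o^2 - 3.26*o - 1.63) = 9.36*o^6 + 3.19*o^5 + 2.46*o^4 + 4.66*o^3 + 7.68*o^2 + 2.47*o + 5.03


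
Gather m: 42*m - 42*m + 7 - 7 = 0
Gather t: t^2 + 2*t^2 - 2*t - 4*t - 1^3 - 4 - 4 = 3*t^2 - 6*t - 9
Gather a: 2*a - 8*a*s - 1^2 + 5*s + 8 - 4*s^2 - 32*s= a*(2 - 8*s) - 4*s^2 - 27*s + 7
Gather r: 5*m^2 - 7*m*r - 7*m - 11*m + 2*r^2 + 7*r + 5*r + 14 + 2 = 5*m^2 - 18*m + 2*r^2 + r*(12 - 7*m) + 16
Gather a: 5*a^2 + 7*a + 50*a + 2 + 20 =5*a^2 + 57*a + 22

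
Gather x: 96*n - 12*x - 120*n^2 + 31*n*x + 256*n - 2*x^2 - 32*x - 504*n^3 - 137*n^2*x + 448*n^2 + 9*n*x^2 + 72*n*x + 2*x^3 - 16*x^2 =-504*n^3 + 328*n^2 + 352*n + 2*x^3 + x^2*(9*n - 18) + x*(-137*n^2 + 103*n - 44)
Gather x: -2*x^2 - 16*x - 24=-2*x^2 - 16*x - 24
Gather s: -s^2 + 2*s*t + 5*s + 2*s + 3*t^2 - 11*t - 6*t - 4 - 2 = -s^2 + s*(2*t + 7) + 3*t^2 - 17*t - 6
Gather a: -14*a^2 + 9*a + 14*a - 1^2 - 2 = -14*a^2 + 23*a - 3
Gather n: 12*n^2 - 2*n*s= 12*n^2 - 2*n*s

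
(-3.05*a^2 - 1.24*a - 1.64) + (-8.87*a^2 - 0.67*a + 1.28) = -11.92*a^2 - 1.91*a - 0.36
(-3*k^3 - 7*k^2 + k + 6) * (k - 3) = -3*k^4 + 2*k^3 + 22*k^2 + 3*k - 18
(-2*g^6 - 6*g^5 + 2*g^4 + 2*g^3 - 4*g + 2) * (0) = 0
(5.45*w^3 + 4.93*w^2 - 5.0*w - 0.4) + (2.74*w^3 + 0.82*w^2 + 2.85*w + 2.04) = 8.19*w^3 + 5.75*w^2 - 2.15*w + 1.64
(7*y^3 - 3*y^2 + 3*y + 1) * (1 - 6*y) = -42*y^4 + 25*y^3 - 21*y^2 - 3*y + 1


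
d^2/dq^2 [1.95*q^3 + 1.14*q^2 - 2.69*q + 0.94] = 11.7*q + 2.28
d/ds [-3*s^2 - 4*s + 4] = -6*s - 4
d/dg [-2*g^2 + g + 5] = 1 - 4*g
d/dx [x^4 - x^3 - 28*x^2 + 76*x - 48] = 4*x^3 - 3*x^2 - 56*x + 76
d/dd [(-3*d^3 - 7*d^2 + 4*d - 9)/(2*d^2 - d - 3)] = (-6*d^4 + 6*d^3 + 26*d^2 + 78*d - 21)/(4*d^4 - 4*d^3 - 11*d^2 + 6*d + 9)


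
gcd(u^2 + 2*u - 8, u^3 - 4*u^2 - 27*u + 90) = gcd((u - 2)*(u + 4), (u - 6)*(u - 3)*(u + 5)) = 1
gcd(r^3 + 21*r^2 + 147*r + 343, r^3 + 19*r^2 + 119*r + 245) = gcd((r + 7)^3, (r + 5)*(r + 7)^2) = r^2 + 14*r + 49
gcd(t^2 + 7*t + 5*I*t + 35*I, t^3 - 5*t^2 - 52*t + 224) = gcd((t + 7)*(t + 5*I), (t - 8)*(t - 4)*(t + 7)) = t + 7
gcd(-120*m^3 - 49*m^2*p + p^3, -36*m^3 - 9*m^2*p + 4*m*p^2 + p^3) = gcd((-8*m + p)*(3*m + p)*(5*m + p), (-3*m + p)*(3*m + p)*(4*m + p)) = 3*m + p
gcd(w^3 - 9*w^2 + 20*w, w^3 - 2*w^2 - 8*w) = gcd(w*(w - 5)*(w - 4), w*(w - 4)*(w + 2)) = w^2 - 4*w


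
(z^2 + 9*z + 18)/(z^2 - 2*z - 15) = (z + 6)/(z - 5)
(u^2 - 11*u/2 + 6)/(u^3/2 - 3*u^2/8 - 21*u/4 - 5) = 4*(2*u - 3)/(4*u^2 + 13*u + 10)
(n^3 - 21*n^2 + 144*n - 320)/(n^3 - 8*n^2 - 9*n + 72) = (n^2 - 13*n + 40)/(n^2 - 9)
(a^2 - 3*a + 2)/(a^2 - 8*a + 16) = (a^2 - 3*a + 2)/(a^2 - 8*a + 16)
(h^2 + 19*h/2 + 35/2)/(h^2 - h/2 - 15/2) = (h + 7)/(h - 3)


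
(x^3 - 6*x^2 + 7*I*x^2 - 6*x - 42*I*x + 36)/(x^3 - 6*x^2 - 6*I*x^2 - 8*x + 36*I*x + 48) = (x^2 + 7*I*x - 6)/(x^2 - 6*I*x - 8)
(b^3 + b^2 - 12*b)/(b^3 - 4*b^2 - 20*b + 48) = b*(b - 3)/(b^2 - 8*b + 12)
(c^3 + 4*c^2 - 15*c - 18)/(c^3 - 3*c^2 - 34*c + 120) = (c^2 - 2*c - 3)/(c^2 - 9*c + 20)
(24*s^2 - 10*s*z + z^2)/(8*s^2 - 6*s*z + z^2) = (-6*s + z)/(-2*s + z)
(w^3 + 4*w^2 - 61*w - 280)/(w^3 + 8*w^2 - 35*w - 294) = (w^2 - 3*w - 40)/(w^2 + w - 42)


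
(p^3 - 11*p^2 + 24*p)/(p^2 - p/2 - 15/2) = 2*p*(p - 8)/(2*p + 5)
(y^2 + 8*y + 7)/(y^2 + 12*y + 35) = (y + 1)/(y + 5)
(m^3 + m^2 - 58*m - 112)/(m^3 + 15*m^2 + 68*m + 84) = (m - 8)/(m + 6)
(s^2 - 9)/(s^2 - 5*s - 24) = (s - 3)/(s - 8)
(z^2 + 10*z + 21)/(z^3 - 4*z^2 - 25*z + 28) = (z^2 + 10*z + 21)/(z^3 - 4*z^2 - 25*z + 28)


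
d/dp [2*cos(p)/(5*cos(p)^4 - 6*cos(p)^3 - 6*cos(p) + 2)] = 2*(15*(1 - cos(2*p))^2/4 - 9*cos(p) + 15*cos(2*p) - 3*cos(3*p) - 2)*sin(p)/(5*cos(p)^4 - 6*cos(p)^3 - 6*cos(p) + 2)^2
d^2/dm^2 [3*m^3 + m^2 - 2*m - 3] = 18*m + 2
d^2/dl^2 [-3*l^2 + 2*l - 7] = -6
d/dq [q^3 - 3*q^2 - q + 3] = 3*q^2 - 6*q - 1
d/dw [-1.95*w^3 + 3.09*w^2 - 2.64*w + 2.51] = -5.85*w^2 + 6.18*w - 2.64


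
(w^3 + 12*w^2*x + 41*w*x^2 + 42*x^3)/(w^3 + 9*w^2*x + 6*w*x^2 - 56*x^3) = (-w^2 - 5*w*x - 6*x^2)/(-w^2 - 2*w*x + 8*x^2)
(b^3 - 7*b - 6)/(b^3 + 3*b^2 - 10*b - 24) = (b + 1)/(b + 4)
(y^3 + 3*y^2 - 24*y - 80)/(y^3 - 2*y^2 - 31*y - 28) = (y^2 - y - 20)/(y^2 - 6*y - 7)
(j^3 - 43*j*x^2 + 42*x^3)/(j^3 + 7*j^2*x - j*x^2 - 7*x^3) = (j - 6*x)/(j + x)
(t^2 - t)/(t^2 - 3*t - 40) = t*(1 - t)/(-t^2 + 3*t + 40)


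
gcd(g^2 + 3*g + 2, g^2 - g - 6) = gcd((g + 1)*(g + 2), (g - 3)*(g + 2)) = g + 2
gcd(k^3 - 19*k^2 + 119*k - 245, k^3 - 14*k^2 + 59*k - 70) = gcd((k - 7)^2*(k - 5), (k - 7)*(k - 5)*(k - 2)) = k^2 - 12*k + 35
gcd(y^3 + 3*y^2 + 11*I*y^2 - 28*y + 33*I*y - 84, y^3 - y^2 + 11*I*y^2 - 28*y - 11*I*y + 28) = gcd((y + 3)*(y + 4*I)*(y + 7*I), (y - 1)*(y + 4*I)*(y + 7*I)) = y^2 + 11*I*y - 28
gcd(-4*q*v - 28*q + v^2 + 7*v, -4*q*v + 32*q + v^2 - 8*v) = 4*q - v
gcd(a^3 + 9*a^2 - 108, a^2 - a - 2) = 1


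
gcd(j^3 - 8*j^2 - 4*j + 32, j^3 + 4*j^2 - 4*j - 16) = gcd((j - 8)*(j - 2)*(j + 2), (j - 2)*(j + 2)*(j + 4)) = j^2 - 4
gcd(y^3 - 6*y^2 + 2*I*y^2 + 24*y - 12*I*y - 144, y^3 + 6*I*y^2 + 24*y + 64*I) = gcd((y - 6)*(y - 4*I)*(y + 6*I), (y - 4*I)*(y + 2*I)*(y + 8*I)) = y - 4*I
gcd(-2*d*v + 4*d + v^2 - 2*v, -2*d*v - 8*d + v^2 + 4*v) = -2*d + v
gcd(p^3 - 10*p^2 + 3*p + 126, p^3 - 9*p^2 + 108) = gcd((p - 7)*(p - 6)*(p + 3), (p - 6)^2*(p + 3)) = p^2 - 3*p - 18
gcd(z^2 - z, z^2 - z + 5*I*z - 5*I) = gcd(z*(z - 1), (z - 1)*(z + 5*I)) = z - 1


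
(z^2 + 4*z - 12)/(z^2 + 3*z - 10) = (z + 6)/(z + 5)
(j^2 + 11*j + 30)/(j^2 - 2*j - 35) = (j + 6)/(j - 7)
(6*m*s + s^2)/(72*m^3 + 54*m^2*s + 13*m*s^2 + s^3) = s/(12*m^2 + 7*m*s + s^2)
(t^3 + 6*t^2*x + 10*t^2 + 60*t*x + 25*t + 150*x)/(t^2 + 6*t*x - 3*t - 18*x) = (t^2 + 10*t + 25)/(t - 3)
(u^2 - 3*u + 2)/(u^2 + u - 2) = (u - 2)/(u + 2)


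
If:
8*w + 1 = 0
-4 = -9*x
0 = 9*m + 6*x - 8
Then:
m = 16/27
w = -1/8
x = 4/9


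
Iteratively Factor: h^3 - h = (h + 1)*(h^2 - h) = (h - 1)*(h + 1)*(h)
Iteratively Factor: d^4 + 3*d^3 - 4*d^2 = (d + 4)*(d^3 - d^2) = d*(d + 4)*(d^2 - d) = d*(d - 1)*(d + 4)*(d)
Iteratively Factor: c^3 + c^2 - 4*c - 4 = (c + 2)*(c^2 - c - 2) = (c + 1)*(c + 2)*(c - 2)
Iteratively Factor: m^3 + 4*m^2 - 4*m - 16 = (m + 4)*(m^2 - 4) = (m - 2)*(m + 4)*(m + 2)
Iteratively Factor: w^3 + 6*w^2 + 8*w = (w + 2)*(w^2 + 4*w) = w*(w + 2)*(w + 4)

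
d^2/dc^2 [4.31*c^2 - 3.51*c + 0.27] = 8.62000000000000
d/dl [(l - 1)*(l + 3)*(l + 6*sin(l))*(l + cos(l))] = -(l - 1)*(l + 3)*(l + 6*sin(l))*(sin(l) - 1) + (l - 1)*(l + 3)*(l + cos(l))*(6*cos(l) + 1) + (l - 1)*(l + 6*sin(l))*(l + cos(l)) + (l + 3)*(l + 6*sin(l))*(l + cos(l))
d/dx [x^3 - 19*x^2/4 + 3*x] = 3*x^2 - 19*x/2 + 3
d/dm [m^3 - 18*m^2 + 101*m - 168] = 3*m^2 - 36*m + 101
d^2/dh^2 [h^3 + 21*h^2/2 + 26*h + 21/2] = 6*h + 21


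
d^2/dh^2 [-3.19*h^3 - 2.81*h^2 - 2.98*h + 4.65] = -19.14*h - 5.62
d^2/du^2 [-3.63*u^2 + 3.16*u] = -7.26000000000000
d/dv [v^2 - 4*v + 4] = 2*v - 4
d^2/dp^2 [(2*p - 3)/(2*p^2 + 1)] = 4*(8*p^2*(2*p - 3) + 3*(1 - 2*p)*(2*p^2 + 1))/(2*p^2 + 1)^3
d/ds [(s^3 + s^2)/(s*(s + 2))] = (s^2 + 4*s + 2)/(s^2 + 4*s + 4)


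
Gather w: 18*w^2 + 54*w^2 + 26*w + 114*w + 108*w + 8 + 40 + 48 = 72*w^2 + 248*w + 96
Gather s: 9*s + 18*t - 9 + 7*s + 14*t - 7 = 16*s + 32*t - 16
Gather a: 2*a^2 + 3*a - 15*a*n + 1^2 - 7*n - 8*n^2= 2*a^2 + a*(3 - 15*n) - 8*n^2 - 7*n + 1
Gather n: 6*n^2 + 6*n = 6*n^2 + 6*n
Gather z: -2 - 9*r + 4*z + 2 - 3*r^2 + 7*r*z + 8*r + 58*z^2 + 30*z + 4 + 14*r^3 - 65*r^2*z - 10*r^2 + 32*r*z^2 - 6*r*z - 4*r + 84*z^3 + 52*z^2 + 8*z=14*r^3 - 13*r^2 - 5*r + 84*z^3 + z^2*(32*r + 110) + z*(-65*r^2 + r + 42) + 4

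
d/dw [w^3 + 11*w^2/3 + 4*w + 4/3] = 3*w^2 + 22*w/3 + 4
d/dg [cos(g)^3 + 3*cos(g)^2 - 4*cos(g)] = (-3*cos(g)^2 - 6*cos(g) + 4)*sin(g)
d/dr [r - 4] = 1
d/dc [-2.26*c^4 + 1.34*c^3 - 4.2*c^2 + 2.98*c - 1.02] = -9.04*c^3 + 4.02*c^2 - 8.4*c + 2.98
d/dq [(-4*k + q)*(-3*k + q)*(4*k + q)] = -16*k^2 - 6*k*q + 3*q^2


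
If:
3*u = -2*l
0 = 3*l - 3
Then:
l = 1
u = -2/3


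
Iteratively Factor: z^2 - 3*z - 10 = (z + 2)*(z - 5)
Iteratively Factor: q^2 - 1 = (q + 1)*(q - 1)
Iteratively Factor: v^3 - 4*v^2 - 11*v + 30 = (v + 3)*(v^2 - 7*v + 10) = (v - 2)*(v + 3)*(v - 5)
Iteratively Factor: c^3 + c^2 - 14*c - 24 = (c + 2)*(c^2 - c - 12) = (c + 2)*(c + 3)*(c - 4)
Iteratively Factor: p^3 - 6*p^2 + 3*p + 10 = (p - 2)*(p^2 - 4*p - 5) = (p - 2)*(p + 1)*(p - 5)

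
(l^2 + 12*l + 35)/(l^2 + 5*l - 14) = (l + 5)/(l - 2)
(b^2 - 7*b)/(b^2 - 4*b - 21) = b/(b + 3)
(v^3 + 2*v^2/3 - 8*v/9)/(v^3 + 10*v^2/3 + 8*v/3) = (v - 2/3)/(v + 2)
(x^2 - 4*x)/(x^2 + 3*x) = (x - 4)/(x + 3)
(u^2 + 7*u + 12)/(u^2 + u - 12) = (u + 3)/(u - 3)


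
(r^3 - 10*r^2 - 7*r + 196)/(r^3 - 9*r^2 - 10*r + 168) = (r - 7)/(r - 6)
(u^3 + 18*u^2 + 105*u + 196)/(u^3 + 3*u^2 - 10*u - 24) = (u^2 + 14*u + 49)/(u^2 - u - 6)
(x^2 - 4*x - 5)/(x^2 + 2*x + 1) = (x - 5)/(x + 1)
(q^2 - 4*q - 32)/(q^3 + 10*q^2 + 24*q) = (q - 8)/(q*(q + 6))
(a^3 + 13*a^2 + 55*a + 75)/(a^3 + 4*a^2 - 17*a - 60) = (a + 5)/(a - 4)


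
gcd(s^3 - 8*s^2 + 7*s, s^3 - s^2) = s^2 - s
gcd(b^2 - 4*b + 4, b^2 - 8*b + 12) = b - 2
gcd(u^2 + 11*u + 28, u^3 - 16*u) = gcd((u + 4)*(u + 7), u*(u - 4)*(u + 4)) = u + 4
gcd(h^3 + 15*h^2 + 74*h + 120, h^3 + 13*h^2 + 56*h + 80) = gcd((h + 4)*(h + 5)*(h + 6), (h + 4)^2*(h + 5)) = h^2 + 9*h + 20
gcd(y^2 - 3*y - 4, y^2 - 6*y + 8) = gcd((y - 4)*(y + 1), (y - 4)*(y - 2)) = y - 4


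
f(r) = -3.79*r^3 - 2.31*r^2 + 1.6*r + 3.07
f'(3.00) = -114.59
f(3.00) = -115.25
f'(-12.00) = -1580.24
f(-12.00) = 6200.35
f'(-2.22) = -44.18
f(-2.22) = 29.60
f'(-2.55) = -60.55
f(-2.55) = 46.81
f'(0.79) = -9.15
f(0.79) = 1.02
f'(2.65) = -90.49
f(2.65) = -79.44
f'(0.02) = 1.50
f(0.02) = 3.10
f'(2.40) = -74.98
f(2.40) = -58.79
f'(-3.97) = -159.26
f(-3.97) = 197.45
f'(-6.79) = -491.23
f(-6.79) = 1072.15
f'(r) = -11.37*r^2 - 4.62*r + 1.6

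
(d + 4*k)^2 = d^2 + 8*d*k + 16*k^2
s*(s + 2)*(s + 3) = s^3 + 5*s^2 + 6*s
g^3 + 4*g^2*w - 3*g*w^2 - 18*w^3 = (g - 2*w)*(g + 3*w)^2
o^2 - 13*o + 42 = (o - 7)*(o - 6)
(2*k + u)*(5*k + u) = 10*k^2 + 7*k*u + u^2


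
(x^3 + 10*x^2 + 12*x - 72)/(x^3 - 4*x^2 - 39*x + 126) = (x^2 + 4*x - 12)/(x^2 - 10*x + 21)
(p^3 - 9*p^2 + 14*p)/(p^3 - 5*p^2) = (p^2 - 9*p + 14)/(p*(p - 5))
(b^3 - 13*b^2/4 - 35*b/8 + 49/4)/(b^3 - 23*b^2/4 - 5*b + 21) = (b - 7/2)/(b - 6)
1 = 1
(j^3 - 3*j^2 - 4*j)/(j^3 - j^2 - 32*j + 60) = j*(j^2 - 3*j - 4)/(j^3 - j^2 - 32*j + 60)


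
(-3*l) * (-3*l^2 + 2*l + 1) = 9*l^3 - 6*l^2 - 3*l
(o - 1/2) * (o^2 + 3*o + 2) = o^3 + 5*o^2/2 + o/2 - 1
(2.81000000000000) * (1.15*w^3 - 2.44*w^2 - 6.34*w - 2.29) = 3.2315*w^3 - 6.8564*w^2 - 17.8154*w - 6.4349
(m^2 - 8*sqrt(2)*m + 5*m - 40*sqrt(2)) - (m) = m^2 - 8*sqrt(2)*m + 4*m - 40*sqrt(2)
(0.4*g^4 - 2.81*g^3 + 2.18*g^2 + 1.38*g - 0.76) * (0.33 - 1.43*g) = -0.572*g^5 + 4.1503*g^4 - 4.0447*g^3 - 1.254*g^2 + 1.5422*g - 0.2508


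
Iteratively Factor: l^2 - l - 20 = (l + 4)*(l - 5)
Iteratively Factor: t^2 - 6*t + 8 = (t - 4)*(t - 2)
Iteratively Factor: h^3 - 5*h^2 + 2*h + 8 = (h + 1)*(h^2 - 6*h + 8) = (h - 2)*(h + 1)*(h - 4)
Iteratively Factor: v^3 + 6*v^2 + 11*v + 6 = (v + 2)*(v^2 + 4*v + 3) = (v + 1)*(v + 2)*(v + 3)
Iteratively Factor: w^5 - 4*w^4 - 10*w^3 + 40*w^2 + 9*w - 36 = (w - 1)*(w^4 - 3*w^3 - 13*w^2 + 27*w + 36) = (w - 3)*(w - 1)*(w^3 - 13*w - 12) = (w - 4)*(w - 3)*(w - 1)*(w^2 + 4*w + 3) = (w - 4)*(w - 3)*(w - 1)*(w + 1)*(w + 3)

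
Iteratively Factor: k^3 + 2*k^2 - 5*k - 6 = (k - 2)*(k^2 + 4*k + 3) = (k - 2)*(k + 3)*(k + 1)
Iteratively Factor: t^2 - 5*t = (t)*(t - 5)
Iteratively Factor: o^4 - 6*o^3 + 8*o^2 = (o - 2)*(o^3 - 4*o^2) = o*(o - 2)*(o^2 - 4*o) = o*(o - 4)*(o - 2)*(o)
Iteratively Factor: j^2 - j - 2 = (j - 2)*(j + 1)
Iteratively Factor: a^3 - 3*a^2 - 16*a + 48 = (a + 4)*(a^2 - 7*a + 12) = (a - 4)*(a + 4)*(a - 3)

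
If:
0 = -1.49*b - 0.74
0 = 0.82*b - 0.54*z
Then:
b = -0.50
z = -0.75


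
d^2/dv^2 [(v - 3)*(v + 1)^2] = 6*v - 2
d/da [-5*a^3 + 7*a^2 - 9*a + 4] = -15*a^2 + 14*a - 9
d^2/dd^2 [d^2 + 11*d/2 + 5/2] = 2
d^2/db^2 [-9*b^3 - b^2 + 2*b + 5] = -54*b - 2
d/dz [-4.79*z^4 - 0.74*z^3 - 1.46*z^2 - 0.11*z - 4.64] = -19.16*z^3 - 2.22*z^2 - 2.92*z - 0.11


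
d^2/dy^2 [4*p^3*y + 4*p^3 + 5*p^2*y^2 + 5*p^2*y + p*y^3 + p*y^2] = 2*p*(5*p + 3*y + 1)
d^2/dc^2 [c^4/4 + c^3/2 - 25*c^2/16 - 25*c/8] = 3*c^2 + 3*c - 25/8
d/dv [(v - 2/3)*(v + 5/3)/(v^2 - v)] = 2*(-9*v^2 + 10*v - 5)/(9*v^2*(v^2 - 2*v + 1))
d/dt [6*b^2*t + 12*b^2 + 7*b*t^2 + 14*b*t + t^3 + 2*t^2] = 6*b^2 + 14*b*t + 14*b + 3*t^2 + 4*t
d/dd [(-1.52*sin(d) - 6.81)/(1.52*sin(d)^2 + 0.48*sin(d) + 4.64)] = (2.3104*sin(d)^2 + 20.7024*sin(d) - 3.784)*cos(d)/(2.3104*sin(d)^4 + 1.4592*sin(d)^3 + 14.336*sin(d)^2 + 4.4544*sin(d) + 21.5296)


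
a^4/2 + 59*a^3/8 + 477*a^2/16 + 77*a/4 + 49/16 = (a/2 + 1/4)*(a + 1/4)*(a + 7)^2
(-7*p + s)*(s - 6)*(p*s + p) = -7*p^2*s^2 + 35*p^2*s + 42*p^2 + p*s^3 - 5*p*s^2 - 6*p*s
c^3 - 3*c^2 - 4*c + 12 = (c - 3)*(c - 2)*(c + 2)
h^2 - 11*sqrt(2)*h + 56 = (h - 7*sqrt(2))*(h - 4*sqrt(2))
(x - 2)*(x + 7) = x^2 + 5*x - 14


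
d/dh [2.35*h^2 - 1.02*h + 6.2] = 4.7*h - 1.02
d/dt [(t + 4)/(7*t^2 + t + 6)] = (7*t^2 + t - (t + 4)*(14*t + 1) + 6)/(7*t^2 + t + 6)^2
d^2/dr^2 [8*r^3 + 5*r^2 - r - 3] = 48*r + 10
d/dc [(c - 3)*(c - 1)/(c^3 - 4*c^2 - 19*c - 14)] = (-c^4 + 8*c^3 - 44*c^2 - 4*c + 113)/(c^6 - 8*c^5 - 22*c^4 + 124*c^3 + 473*c^2 + 532*c + 196)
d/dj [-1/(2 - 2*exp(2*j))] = -1/(4*sinh(j)^2)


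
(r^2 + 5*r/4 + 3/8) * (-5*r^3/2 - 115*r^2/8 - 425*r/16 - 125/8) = -5*r^5/2 - 35*r^4/2 - 1455*r^3/32 - 1735*r^2/32 - 3775*r/128 - 375/64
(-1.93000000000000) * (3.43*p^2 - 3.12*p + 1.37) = -6.6199*p^2 + 6.0216*p - 2.6441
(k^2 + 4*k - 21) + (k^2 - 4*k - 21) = 2*k^2 - 42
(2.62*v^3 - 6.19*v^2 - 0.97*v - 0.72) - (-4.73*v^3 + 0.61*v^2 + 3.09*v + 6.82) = 7.35*v^3 - 6.8*v^2 - 4.06*v - 7.54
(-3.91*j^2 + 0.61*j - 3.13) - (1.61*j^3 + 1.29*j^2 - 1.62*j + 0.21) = -1.61*j^3 - 5.2*j^2 + 2.23*j - 3.34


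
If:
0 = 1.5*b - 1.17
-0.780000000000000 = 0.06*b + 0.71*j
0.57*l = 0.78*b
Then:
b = 0.78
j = -1.16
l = 1.07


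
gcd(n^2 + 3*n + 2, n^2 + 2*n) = n + 2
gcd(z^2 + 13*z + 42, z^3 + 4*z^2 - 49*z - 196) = z + 7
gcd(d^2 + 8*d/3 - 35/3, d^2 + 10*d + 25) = d + 5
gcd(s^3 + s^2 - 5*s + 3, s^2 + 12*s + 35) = 1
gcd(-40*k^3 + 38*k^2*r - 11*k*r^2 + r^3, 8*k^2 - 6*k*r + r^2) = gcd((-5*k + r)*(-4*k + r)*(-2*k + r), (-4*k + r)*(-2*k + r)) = 8*k^2 - 6*k*r + r^2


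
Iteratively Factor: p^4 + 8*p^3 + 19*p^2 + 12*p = (p + 3)*(p^3 + 5*p^2 + 4*p) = (p + 3)*(p + 4)*(p^2 + p) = p*(p + 3)*(p + 4)*(p + 1)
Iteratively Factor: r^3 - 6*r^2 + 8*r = (r - 4)*(r^2 - 2*r) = r*(r - 4)*(r - 2)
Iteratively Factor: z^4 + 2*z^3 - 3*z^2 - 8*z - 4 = (z + 1)*(z^3 + z^2 - 4*z - 4) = (z - 2)*(z + 1)*(z^2 + 3*z + 2) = (z - 2)*(z + 1)*(z + 2)*(z + 1)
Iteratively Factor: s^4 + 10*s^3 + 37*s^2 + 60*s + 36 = (s + 2)*(s^3 + 8*s^2 + 21*s + 18) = (s + 2)^2*(s^2 + 6*s + 9) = (s + 2)^2*(s + 3)*(s + 3)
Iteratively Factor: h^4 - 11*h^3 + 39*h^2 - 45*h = (h - 3)*(h^3 - 8*h^2 + 15*h) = (h - 5)*(h - 3)*(h^2 - 3*h) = h*(h - 5)*(h - 3)*(h - 3)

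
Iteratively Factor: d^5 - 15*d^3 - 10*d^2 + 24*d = (d + 2)*(d^4 - 2*d^3 - 11*d^2 + 12*d) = (d - 4)*(d + 2)*(d^3 + 2*d^2 - 3*d) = (d - 4)*(d + 2)*(d + 3)*(d^2 - d) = d*(d - 4)*(d + 2)*(d + 3)*(d - 1)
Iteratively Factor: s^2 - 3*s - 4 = (s + 1)*(s - 4)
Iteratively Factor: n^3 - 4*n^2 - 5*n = (n - 5)*(n^2 + n) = n*(n - 5)*(n + 1)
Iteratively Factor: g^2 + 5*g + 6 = (g + 2)*(g + 3)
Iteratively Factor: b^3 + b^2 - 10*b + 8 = (b - 2)*(b^2 + 3*b - 4) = (b - 2)*(b + 4)*(b - 1)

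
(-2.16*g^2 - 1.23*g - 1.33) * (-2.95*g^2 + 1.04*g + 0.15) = 6.372*g^4 + 1.3821*g^3 + 2.3203*g^2 - 1.5677*g - 0.1995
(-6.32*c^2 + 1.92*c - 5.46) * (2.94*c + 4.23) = -18.5808*c^3 - 21.0888*c^2 - 7.9308*c - 23.0958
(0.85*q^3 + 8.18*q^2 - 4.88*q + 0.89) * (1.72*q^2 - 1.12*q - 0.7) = 1.462*q^5 + 13.1176*q^4 - 18.1502*q^3 + 1.2704*q^2 + 2.4192*q - 0.623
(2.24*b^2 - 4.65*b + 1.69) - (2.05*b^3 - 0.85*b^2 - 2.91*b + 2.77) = -2.05*b^3 + 3.09*b^2 - 1.74*b - 1.08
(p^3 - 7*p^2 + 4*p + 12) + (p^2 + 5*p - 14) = p^3 - 6*p^2 + 9*p - 2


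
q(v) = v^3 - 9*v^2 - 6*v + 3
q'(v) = 3*v^2 - 18*v - 6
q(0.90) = -8.96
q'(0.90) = -19.77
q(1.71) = -28.58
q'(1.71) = -28.01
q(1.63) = -26.36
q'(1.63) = -27.37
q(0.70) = -5.27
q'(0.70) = -17.13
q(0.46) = -1.57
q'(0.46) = -13.65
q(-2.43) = -49.91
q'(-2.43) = 55.45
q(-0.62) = 3.02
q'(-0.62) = 6.31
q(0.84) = -7.80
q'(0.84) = -19.00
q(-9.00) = -1401.00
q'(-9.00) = 399.00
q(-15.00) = -5307.00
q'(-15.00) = 939.00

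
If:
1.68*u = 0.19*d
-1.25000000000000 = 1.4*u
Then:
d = -7.89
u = -0.89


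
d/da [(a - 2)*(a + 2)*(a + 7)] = 3*a^2 + 14*a - 4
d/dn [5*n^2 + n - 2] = 10*n + 1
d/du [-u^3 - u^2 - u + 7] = -3*u^2 - 2*u - 1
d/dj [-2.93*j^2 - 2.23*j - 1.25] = -5.86*j - 2.23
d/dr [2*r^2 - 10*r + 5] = 4*r - 10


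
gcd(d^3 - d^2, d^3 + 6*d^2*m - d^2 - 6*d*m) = d^2 - d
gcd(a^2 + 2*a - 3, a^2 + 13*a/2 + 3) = 1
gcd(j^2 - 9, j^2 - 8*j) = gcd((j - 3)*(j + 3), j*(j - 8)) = 1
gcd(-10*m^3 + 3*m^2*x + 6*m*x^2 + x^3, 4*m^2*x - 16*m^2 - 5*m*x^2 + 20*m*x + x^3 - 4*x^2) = -m + x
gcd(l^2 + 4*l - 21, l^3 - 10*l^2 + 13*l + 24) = l - 3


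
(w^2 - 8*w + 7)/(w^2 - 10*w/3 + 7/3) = 3*(w - 7)/(3*w - 7)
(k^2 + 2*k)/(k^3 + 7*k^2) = (k + 2)/(k*(k + 7))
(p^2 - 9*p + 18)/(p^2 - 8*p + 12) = (p - 3)/(p - 2)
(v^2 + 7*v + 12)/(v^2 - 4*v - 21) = (v + 4)/(v - 7)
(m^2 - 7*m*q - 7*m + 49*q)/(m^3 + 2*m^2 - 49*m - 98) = (m - 7*q)/(m^2 + 9*m + 14)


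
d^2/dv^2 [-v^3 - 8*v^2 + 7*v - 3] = -6*v - 16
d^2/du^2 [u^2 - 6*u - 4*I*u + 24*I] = 2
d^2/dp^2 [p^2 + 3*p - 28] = 2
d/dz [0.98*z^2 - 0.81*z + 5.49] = 1.96*z - 0.81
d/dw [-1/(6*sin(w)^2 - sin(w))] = (12/tan(w) - cos(w)/sin(w)^2)/(6*sin(w) - 1)^2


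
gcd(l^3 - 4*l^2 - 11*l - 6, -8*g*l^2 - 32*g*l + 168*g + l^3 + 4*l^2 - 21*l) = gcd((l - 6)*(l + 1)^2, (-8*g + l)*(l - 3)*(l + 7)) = 1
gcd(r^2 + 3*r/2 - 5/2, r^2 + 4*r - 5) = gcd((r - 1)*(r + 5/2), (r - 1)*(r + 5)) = r - 1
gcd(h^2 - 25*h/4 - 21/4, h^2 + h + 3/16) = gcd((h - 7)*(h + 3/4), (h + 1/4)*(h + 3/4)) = h + 3/4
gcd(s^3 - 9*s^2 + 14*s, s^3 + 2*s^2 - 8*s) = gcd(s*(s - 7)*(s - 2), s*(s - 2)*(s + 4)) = s^2 - 2*s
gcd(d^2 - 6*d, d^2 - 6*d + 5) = 1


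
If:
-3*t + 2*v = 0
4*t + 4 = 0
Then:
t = -1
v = -3/2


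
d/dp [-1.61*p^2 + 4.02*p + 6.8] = 4.02 - 3.22*p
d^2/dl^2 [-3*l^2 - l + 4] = -6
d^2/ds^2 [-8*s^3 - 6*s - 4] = -48*s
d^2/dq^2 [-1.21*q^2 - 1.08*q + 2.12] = -2.42000000000000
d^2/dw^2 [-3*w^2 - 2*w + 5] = -6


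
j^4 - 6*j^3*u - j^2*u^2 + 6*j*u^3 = j*(j - 6*u)*(j - u)*(j + u)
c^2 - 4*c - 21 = (c - 7)*(c + 3)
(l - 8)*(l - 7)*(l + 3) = l^3 - 12*l^2 + 11*l + 168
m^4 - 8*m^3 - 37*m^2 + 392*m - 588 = (m - 7)*(m - 6)*(m - 2)*(m + 7)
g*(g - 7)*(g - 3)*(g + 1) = g^4 - 9*g^3 + 11*g^2 + 21*g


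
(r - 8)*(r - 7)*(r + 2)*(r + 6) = r^4 - 7*r^3 - 52*r^2 + 268*r + 672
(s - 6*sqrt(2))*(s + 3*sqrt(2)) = s^2 - 3*sqrt(2)*s - 36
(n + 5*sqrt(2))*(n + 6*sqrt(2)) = n^2 + 11*sqrt(2)*n + 60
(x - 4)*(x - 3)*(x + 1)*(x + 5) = x^4 - x^3 - 25*x^2 + 37*x + 60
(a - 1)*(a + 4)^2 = a^3 + 7*a^2 + 8*a - 16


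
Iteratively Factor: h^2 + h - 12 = (h + 4)*(h - 3)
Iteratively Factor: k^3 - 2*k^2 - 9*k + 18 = (k - 2)*(k^2 - 9) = (k - 2)*(k + 3)*(k - 3)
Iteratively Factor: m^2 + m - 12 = (m + 4)*(m - 3)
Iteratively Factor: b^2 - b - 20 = (b - 5)*(b + 4)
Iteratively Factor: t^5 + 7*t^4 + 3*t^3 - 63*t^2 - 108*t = (t + 3)*(t^4 + 4*t^3 - 9*t^2 - 36*t) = (t + 3)^2*(t^3 + t^2 - 12*t) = (t - 3)*(t + 3)^2*(t^2 + 4*t) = t*(t - 3)*(t + 3)^2*(t + 4)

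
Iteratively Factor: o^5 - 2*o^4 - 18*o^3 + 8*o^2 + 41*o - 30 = (o + 3)*(o^4 - 5*o^3 - 3*o^2 + 17*o - 10) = (o - 5)*(o + 3)*(o^3 - 3*o + 2) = (o - 5)*(o - 1)*(o + 3)*(o^2 + o - 2) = (o - 5)*(o - 1)*(o + 2)*(o + 3)*(o - 1)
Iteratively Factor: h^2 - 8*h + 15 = (h - 5)*(h - 3)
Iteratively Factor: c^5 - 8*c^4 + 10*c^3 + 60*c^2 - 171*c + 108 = (c - 1)*(c^4 - 7*c^3 + 3*c^2 + 63*c - 108) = (c - 3)*(c - 1)*(c^3 - 4*c^2 - 9*c + 36) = (c - 3)*(c - 1)*(c + 3)*(c^2 - 7*c + 12) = (c - 3)^2*(c - 1)*(c + 3)*(c - 4)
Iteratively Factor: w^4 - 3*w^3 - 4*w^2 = (w - 4)*(w^3 + w^2) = (w - 4)*(w + 1)*(w^2) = w*(w - 4)*(w + 1)*(w)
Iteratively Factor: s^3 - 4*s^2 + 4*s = (s)*(s^2 - 4*s + 4) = s*(s - 2)*(s - 2)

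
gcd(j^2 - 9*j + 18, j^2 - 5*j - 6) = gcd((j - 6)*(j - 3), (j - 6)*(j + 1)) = j - 6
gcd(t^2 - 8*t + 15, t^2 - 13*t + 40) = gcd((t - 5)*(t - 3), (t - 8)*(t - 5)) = t - 5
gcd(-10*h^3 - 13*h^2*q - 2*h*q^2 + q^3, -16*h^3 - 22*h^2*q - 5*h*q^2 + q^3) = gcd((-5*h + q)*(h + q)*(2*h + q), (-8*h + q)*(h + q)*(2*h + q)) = 2*h^2 + 3*h*q + q^2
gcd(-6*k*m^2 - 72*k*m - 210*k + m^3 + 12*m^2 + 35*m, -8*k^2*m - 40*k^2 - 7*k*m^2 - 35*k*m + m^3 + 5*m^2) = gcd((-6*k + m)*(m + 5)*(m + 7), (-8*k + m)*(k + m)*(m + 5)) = m + 5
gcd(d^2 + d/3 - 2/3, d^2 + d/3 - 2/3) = d^2 + d/3 - 2/3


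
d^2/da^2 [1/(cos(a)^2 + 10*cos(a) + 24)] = (-8*sin(a)^4 + 12*sin(a)^2 + 555*cos(a) - 15*cos(3*a) + 300)/(2*(cos(a) + 4)^3*(cos(a) + 6)^3)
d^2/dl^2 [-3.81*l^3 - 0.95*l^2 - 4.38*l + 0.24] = -22.86*l - 1.9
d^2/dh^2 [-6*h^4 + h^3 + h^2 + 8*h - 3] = -72*h^2 + 6*h + 2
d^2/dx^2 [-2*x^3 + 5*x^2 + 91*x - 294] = 10 - 12*x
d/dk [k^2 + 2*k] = 2*k + 2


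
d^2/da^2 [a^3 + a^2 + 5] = 6*a + 2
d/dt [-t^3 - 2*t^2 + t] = -3*t^2 - 4*t + 1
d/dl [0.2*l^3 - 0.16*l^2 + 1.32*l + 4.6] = 0.6*l^2 - 0.32*l + 1.32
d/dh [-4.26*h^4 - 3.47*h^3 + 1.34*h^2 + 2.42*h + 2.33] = -17.04*h^3 - 10.41*h^2 + 2.68*h + 2.42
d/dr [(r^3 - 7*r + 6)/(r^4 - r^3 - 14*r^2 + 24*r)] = (-r^4 - 4*r^3 - 5*r^2 + 6*r - 36)/(r^2*(r^4 + 2*r^3 - 23*r^2 - 24*r + 144))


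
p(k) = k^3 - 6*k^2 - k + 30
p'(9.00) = 134.00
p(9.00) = 264.00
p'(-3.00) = 62.00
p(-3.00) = -48.00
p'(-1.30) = 19.67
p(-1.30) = 18.96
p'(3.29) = -8.01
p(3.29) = -2.62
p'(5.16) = 16.96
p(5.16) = 2.47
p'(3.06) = -9.63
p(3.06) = -0.59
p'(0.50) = -6.25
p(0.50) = 28.12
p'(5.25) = 18.69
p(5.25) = 4.08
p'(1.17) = -10.93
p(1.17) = 22.22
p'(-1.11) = 16.02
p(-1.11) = 22.35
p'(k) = 3*k^2 - 12*k - 1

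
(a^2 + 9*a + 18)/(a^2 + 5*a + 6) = (a + 6)/(a + 2)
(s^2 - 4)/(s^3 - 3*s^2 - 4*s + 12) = 1/(s - 3)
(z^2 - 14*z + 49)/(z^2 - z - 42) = (z - 7)/(z + 6)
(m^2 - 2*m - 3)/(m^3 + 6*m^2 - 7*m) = (m^2 - 2*m - 3)/(m*(m^2 + 6*m - 7))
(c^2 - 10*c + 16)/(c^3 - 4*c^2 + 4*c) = (c - 8)/(c*(c - 2))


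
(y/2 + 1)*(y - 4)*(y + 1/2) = y^3/2 - 3*y^2/4 - 9*y/2 - 2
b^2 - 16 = (b - 4)*(b + 4)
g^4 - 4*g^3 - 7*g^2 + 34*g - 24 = (g - 4)*(g - 2)*(g - 1)*(g + 3)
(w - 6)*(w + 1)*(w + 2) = w^3 - 3*w^2 - 16*w - 12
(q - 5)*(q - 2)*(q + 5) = q^3 - 2*q^2 - 25*q + 50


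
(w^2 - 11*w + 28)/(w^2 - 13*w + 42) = (w - 4)/(w - 6)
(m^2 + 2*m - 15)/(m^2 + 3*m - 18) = (m + 5)/(m + 6)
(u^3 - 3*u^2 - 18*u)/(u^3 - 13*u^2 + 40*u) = (u^2 - 3*u - 18)/(u^2 - 13*u + 40)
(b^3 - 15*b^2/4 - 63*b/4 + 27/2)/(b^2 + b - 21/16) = 4*(b^2 - 3*b - 18)/(4*b + 7)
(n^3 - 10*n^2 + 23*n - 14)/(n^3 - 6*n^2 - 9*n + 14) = (n - 2)/(n + 2)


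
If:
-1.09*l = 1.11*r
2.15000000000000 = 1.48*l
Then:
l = 1.45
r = -1.43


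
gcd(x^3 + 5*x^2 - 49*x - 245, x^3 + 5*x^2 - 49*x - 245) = x^3 + 5*x^2 - 49*x - 245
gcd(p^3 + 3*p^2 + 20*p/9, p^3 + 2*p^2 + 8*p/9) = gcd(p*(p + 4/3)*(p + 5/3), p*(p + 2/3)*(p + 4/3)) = p^2 + 4*p/3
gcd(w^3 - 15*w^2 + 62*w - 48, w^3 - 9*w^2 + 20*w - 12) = w^2 - 7*w + 6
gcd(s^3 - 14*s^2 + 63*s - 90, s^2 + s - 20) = 1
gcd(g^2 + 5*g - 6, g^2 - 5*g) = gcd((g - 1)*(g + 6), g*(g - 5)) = 1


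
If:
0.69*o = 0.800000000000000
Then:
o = 1.16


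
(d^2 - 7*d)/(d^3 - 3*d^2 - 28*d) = 1/(d + 4)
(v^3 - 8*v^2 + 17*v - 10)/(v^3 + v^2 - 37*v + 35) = (v - 2)/(v + 7)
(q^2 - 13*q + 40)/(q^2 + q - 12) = (q^2 - 13*q + 40)/(q^2 + q - 12)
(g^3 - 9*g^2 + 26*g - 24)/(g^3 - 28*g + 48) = (g - 3)/(g + 6)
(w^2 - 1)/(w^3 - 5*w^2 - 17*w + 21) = (w + 1)/(w^2 - 4*w - 21)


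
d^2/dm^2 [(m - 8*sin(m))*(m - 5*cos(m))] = 8*m*sin(m) + 5*m*cos(m) + 10*sin(m) - 80*sin(2*m) - 16*cos(m) + 2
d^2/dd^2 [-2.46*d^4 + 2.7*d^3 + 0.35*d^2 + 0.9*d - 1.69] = -29.52*d^2 + 16.2*d + 0.7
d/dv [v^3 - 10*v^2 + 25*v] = 3*v^2 - 20*v + 25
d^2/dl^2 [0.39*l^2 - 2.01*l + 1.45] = 0.780000000000000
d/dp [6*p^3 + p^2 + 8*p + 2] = 18*p^2 + 2*p + 8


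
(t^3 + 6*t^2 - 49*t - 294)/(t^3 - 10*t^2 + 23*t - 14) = (t^2 + 13*t + 42)/(t^2 - 3*t + 2)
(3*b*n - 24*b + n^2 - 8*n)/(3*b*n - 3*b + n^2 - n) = (n - 8)/(n - 1)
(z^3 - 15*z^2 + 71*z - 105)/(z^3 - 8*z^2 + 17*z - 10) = (z^2 - 10*z + 21)/(z^2 - 3*z + 2)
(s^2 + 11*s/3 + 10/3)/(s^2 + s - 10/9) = 3*(s + 2)/(3*s - 2)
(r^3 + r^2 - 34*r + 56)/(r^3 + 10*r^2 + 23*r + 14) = (r^2 - 6*r + 8)/(r^2 + 3*r + 2)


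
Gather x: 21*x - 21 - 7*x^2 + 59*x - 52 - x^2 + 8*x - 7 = -8*x^2 + 88*x - 80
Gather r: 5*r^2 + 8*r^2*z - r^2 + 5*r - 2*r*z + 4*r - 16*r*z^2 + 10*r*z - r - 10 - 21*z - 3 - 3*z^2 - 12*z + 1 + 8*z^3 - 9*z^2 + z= r^2*(8*z + 4) + r*(-16*z^2 + 8*z + 8) + 8*z^3 - 12*z^2 - 32*z - 12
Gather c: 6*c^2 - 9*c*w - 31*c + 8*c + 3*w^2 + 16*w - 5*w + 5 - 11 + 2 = 6*c^2 + c*(-9*w - 23) + 3*w^2 + 11*w - 4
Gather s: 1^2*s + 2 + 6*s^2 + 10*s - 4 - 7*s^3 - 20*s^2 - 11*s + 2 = -7*s^3 - 14*s^2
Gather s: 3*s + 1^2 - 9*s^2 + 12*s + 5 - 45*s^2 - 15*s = 6 - 54*s^2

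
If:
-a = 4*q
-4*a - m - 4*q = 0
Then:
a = -4*q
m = 12*q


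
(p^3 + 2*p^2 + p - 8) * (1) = p^3 + 2*p^2 + p - 8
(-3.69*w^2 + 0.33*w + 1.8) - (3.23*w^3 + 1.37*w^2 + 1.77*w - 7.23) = -3.23*w^3 - 5.06*w^2 - 1.44*w + 9.03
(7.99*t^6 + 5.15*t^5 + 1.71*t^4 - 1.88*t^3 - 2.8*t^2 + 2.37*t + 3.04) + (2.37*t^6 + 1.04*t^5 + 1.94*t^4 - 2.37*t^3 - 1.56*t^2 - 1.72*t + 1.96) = 10.36*t^6 + 6.19*t^5 + 3.65*t^4 - 4.25*t^3 - 4.36*t^2 + 0.65*t + 5.0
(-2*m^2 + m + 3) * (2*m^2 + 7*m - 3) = -4*m^4 - 12*m^3 + 19*m^2 + 18*m - 9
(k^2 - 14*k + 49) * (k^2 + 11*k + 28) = k^4 - 3*k^3 - 77*k^2 + 147*k + 1372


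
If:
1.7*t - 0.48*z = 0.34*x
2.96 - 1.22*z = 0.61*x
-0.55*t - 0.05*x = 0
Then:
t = 0.42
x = -4.58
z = 4.71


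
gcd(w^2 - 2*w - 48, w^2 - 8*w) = w - 8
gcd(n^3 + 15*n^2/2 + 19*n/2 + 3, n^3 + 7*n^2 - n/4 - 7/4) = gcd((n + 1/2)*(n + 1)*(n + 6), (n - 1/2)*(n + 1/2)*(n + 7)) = n + 1/2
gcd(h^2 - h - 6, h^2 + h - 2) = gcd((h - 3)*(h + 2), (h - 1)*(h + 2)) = h + 2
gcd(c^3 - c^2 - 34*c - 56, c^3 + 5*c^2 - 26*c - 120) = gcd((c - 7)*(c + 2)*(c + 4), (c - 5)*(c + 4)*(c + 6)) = c + 4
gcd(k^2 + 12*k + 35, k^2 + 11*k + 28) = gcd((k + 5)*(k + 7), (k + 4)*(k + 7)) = k + 7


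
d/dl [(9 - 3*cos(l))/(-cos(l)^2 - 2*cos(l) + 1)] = 3*(cos(l)^2 - 6*cos(l) - 5)*sin(l)/(-sin(l)^2 + 2*cos(l))^2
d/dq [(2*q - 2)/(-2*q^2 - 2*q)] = (q^2 - 2*q - 1)/(q^2*(q^2 + 2*q + 1))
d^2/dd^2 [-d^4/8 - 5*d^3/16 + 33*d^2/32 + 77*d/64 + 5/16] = -3*d^2/2 - 15*d/8 + 33/16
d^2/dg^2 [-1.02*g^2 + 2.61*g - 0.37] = -2.04000000000000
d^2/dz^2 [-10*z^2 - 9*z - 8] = -20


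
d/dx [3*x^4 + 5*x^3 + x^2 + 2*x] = 12*x^3 + 15*x^2 + 2*x + 2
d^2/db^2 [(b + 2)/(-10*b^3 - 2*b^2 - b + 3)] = 2*(-(b + 2)*(30*b^2 + 4*b + 1)^2 + (30*b^2 + 4*b + 2*(b + 2)*(15*b + 1) + 1)*(10*b^3 + 2*b^2 + b - 3))/(10*b^3 + 2*b^2 + b - 3)^3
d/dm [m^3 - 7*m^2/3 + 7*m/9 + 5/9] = 3*m^2 - 14*m/3 + 7/9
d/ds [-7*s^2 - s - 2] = -14*s - 1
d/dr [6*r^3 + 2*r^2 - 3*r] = 18*r^2 + 4*r - 3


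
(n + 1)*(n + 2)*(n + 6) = n^3 + 9*n^2 + 20*n + 12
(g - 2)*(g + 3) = g^2 + g - 6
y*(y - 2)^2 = y^3 - 4*y^2 + 4*y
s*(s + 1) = s^2 + s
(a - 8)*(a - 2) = a^2 - 10*a + 16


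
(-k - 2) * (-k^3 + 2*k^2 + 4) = k^4 - 4*k^2 - 4*k - 8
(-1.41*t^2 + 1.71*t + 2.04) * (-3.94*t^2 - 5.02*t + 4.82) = 5.5554*t^4 + 0.340799999999999*t^3 - 23.418*t^2 - 1.9986*t + 9.8328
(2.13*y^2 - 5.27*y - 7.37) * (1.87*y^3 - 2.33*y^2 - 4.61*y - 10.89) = 3.9831*y^5 - 14.8178*y^4 - 11.3221*y^3 + 18.2711*y^2 + 91.366*y + 80.2593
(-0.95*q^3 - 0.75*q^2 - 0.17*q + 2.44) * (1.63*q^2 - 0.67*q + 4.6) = -1.5485*q^5 - 0.586*q^4 - 4.1446*q^3 + 0.6411*q^2 - 2.4168*q + 11.224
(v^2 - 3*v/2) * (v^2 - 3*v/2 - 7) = v^4 - 3*v^3 - 19*v^2/4 + 21*v/2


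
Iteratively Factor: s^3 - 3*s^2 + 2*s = (s - 1)*(s^2 - 2*s) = s*(s - 1)*(s - 2)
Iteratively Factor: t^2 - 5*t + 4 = (t - 1)*(t - 4)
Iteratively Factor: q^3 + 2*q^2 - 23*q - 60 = (q + 3)*(q^2 - q - 20) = (q - 5)*(q + 3)*(q + 4)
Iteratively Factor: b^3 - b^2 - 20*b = (b - 5)*(b^2 + 4*b) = (b - 5)*(b + 4)*(b)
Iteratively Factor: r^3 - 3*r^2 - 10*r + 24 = (r - 2)*(r^2 - r - 12) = (r - 2)*(r + 3)*(r - 4)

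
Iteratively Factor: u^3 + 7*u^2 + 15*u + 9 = (u + 1)*(u^2 + 6*u + 9) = (u + 1)*(u + 3)*(u + 3)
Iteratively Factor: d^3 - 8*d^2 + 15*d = (d - 3)*(d^2 - 5*d) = d*(d - 3)*(d - 5)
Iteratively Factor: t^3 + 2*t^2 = (t)*(t^2 + 2*t) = t^2*(t + 2)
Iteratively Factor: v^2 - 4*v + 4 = (v - 2)*(v - 2)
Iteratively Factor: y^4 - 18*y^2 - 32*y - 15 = (y + 3)*(y^3 - 3*y^2 - 9*y - 5) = (y - 5)*(y + 3)*(y^2 + 2*y + 1) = (y - 5)*(y + 1)*(y + 3)*(y + 1)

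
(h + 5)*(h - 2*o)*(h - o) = h^3 - 3*h^2*o + 5*h^2 + 2*h*o^2 - 15*h*o + 10*o^2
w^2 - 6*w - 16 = (w - 8)*(w + 2)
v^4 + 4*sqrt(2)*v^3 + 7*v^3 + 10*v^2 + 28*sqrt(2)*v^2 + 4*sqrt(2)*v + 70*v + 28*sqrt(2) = (v + 7)*(v + sqrt(2))^2*(v + 2*sqrt(2))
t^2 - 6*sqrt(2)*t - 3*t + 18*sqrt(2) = (t - 3)*(t - 6*sqrt(2))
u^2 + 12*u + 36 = (u + 6)^2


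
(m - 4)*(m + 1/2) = m^2 - 7*m/2 - 2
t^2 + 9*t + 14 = (t + 2)*(t + 7)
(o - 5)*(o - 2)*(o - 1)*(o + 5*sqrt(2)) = o^4 - 8*o^3 + 5*sqrt(2)*o^3 - 40*sqrt(2)*o^2 + 17*o^2 - 10*o + 85*sqrt(2)*o - 50*sqrt(2)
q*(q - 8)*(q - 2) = q^3 - 10*q^2 + 16*q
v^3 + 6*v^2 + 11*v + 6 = (v + 1)*(v + 2)*(v + 3)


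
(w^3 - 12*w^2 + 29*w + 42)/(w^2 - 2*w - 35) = (w^2 - 5*w - 6)/(w + 5)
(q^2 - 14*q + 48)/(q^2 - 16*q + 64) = (q - 6)/(q - 8)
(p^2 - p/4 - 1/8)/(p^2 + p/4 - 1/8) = (8*p^2 - 2*p - 1)/(8*p^2 + 2*p - 1)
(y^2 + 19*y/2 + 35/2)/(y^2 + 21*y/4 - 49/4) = 2*(2*y + 5)/(4*y - 7)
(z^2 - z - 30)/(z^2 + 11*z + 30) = (z - 6)/(z + 6)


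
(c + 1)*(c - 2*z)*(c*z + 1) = c^3*z - 2*c^2*z^2 + c^2*z + c^2 - 2*c*z^2 - 2*c*z + c - 2*z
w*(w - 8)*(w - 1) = w^3 - 9*w^2 + 8*w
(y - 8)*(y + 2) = y^2 - 6*y - 16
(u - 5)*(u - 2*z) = u^2 - 2*u*z - 5*u + 10*z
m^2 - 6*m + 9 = (m - 3)^2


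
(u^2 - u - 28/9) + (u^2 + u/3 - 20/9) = 2*u^2 - 2*u/3 - 16/3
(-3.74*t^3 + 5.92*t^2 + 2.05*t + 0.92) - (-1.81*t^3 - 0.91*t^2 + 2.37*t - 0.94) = -1.93*t^3 + 6.83*t^2 - 0.32*t + 1.86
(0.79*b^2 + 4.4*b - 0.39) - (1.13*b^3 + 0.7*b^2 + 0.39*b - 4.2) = -1.13*b^3 + 0.0900000000000001*b^2 + 4.01*b + 3.81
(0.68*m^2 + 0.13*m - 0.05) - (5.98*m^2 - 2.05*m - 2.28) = -5.3*m^2 + 2.18*m + 2.23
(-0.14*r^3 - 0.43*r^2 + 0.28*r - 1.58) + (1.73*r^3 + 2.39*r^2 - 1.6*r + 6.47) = 1.59*r^3 + 1.96*r^2 - 1.32*r + 4.89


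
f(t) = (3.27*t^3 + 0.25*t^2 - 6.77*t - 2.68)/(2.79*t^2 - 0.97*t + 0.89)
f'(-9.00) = 1.20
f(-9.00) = -9.78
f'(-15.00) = 1.18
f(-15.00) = -16.92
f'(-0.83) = 0.41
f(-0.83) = 0.34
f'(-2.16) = 1.36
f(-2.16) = -1.24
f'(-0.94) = 0.74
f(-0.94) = 0.28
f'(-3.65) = 1.29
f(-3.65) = -3.21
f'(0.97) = 5.18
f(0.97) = -2.34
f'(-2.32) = 1.35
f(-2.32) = -1.46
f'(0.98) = 5.13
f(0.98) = -2.29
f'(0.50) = 4.69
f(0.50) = -5.07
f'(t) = (0.97 - 5.58*t)*(3.27*t^3 + 0.25*t^2 - 6.77*t - 2.68)/(2.79*t^2 - 0.97*t + 0.89)^2 + (9.81*t^2 + 0.5*t - 6.77)/(2.79*t^2 - 0.97*t + 0.89)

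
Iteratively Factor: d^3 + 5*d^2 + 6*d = (d + 3)*(d^2 + 2*d) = (d + 2)*(d + 3)*(d)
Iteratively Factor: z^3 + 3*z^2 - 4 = (z - 1)*(z^2 + 4*z + 4) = (z - 1)*(z + 2)*(z + 2)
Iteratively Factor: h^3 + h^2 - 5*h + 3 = (h - 1)*(h^2 + 2*h - 3) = (h - 1)^2*(h + 3)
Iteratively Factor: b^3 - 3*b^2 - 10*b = (b - 5)*(b^2 + 2*b) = b*(b - 5)*(b + 2)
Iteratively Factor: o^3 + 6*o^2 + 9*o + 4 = (o + 1)*(o^2 + 5*o + 4) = (o + 1)^2*(o + 4)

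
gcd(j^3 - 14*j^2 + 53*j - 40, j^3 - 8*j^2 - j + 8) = j^2 - 9*j + 8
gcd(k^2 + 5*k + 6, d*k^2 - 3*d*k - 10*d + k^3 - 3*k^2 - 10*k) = k + 2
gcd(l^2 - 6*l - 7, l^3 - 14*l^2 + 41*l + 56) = l^2 - 6*l - 7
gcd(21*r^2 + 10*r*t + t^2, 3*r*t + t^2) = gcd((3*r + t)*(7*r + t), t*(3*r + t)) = 3*r + t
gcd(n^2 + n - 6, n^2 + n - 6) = n^2 + n - 6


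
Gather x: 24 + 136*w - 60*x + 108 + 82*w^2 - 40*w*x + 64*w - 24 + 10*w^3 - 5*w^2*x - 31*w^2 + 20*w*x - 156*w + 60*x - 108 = 10*w^3 + 51*w^2 + 44*w + x*(-5*w^2 - 20*w)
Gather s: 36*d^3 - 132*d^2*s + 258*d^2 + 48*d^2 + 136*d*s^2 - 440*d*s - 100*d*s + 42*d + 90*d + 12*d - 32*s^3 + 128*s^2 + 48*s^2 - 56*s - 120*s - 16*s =36*d^3 + 306*d^2 + 144*d - 32*s^3 + s^2*(136*d + 176) + s*(-132*d^2 - 540*d - 192)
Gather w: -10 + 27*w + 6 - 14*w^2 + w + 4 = -14*w^2 + 28*w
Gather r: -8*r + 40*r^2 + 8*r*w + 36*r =40*r^2 + r*(8*w + 28)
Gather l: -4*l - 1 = -4*l - 1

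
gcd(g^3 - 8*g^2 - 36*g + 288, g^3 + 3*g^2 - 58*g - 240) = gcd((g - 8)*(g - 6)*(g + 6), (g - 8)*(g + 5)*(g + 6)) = g^2 - 2*g - 48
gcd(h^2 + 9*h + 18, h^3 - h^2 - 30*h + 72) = h + 6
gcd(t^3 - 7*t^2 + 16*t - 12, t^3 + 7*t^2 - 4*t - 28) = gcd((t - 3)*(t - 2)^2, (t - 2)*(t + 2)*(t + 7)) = t - 2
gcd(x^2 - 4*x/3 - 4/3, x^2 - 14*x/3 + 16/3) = x - 2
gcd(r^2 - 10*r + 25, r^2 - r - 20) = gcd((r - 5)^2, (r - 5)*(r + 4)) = r - 5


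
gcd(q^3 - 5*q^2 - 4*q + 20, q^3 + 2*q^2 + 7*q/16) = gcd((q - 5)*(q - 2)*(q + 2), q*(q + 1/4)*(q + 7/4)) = 1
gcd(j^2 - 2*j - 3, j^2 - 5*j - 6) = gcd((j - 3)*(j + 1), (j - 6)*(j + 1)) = j + 1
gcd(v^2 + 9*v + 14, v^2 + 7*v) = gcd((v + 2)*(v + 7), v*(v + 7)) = v + 7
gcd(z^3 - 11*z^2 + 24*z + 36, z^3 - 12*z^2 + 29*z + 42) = z^2 - 5*z - 6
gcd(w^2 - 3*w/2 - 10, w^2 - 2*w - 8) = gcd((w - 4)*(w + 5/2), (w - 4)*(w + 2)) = w - 4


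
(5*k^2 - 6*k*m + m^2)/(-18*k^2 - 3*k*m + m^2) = (-5*k^2 + 6*k*m - m^2)/(18*k^2 + 3*k*m - m^2)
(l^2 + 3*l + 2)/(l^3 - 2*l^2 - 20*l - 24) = (l + 1)/(l^2 - 4*l - 12)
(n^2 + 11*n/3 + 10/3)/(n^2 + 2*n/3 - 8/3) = (3*n + 5)/(3*n - 4)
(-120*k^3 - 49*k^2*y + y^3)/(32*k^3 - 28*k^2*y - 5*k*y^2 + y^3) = (15*k^2 + 8*k*y + y^2)/(-4*k^2 + 3*k*y + y^2)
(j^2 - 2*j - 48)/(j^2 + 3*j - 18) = (j - 8)/(j - 3)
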